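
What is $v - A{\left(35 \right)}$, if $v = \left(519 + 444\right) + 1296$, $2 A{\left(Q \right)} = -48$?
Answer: $2283$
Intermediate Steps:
$A{\left(Q \right)} = -24$ ($A{\left(Q \right)} = \frac{1}{2} \left(-48\right) = -24$)
$v = 2259$ ($v = 963 + 1296 = 2259$)
$v - A{\left(35 \right)} = 2259 - -24 = 2259 + 24 = 2283$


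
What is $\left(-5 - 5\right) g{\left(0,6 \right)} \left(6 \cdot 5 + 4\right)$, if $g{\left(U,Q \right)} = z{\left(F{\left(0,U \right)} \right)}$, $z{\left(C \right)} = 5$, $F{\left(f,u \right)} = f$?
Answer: $-1700$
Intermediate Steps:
$g{\left(U,Q \right)} = 5$
$\left(-5 - 5\right) g{\left(0,6 \right)} \left(6 \cdot 5 + 4\right) = \left(-5 - 5\right) 5 \left(6 \cdot 5 + 4\right) = \left(-5 - 5\right) 5 \left(30 + 4\right) = \left(-10\right) 5 \cdot 34 = \left(-50\right) 34 = -1700$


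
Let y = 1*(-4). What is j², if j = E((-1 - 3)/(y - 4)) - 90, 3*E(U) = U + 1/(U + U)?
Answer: 32041/4 ≈ 8010.3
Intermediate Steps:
y = -4
E(U) = U/3 + 1/(6*U) (E(U) = (U + 1/(U + U))/3 = (U + 1/(2*U))/3 = U/3 + 1/(6*U))
j = -179/2 (j = (((-1 - 3)/(-4 - 4))/3 + 1/(6*(((-1 - 3)/(-4 - 4))))) - 90 = ((-4/(-8))/3 + 1/(6*((-4/(-8))))) - 90 = ((-4*(-⅛))/3 + 1/(6*((-4*(-⅛))))) - 90 = ((⅓)*(½) + 1/(6*(½))) - 90 = (⅙ + (⅙)*2) - 90 = (⅙ + ⅓) - 90 = ½ - 90 = -179/2 ≈ -89.500)
j² = (-179/2)² = 32041/4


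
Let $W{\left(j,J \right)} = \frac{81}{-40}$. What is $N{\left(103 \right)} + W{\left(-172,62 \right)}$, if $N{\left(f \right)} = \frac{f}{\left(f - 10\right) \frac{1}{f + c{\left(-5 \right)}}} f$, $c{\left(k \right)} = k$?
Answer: $\frac{41579747}{3720} \approx 11177.0$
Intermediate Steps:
$W{\left(j,J \right)} = - \frac{81}{40}$ ($W{\left(j,J \right)} = 81 \left(- \frac{1}{40}\right) = - \frac{81}{40}$)
$N{\left(f \right)} = \frac{f^{2} \left(-5 + f\right)}{-10 + f}$ ($N{\left(f \right)} = \frac{f}{\left(f - 10\right) \frac{1}{f - 5}} f = \frac{f}{\left(-10 + f\right) \frac{1}{-5 + f}} f = \frac{f}{\frac{1}{-5 + f} \left(-10 + f\right)} f = f \frac{-5 + f}{-10 + f} f = \frac{f \left(-5 + f\right)}{-10 + f} f = \frac{f^{2} \left(-5 + f\right)}{-10 + f}$)
$N{\left(103 \right)} + W{\left(-172,62 \right)} = \frac{103^{2} \left(-5 + 103\right)}{-10 + 103} - \frac{81}{40} = 10609 \cdot \frac{1}{93} \cdot 98 - \frac{81}{40} = \frac{1039682}{93} - \frac{81}{40} = \frac{41579747}{3720}$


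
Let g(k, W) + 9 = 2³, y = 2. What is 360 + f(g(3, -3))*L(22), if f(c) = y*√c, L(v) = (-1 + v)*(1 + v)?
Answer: 360 + 966*I ≈ 360.0 + 966.0*I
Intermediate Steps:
g(k, W) = -1 (g(k, W) = -9 + 2³ = -9 + 8 = -1)
L(v) = (1 + v)*(-1 + v)
f(c) = 2*√c
360 + f(g(3, -3))*L(22) = 360 + (2*√(-1))*(-1 + 22²) = 360 + (2*I)*(-1 + 484) = 360 + (2*I)*483 = 360 + 966*I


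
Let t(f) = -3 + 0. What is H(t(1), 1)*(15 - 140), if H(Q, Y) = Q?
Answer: 375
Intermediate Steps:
t(f) = -3
H(t(1), 1)*(15 - 140) = -3*(15 - 140) = -3*(-125) = 375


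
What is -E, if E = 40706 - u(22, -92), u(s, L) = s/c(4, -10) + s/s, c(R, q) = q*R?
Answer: -814111/20 ≈ -40706.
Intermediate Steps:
c(R, q) = R*q
u(s, L) = 1 - s/40 (u(s, L) = s/((4*(-10))) + s/s = s/(-40) + 1 = s*(-1/40) + 1 = -s/40 + 1 = 1 - s/40)
E = 814111/20 (E = 40706 - (1 - 1/40*22) = 40706 - (1 - 11/20) = 40706 - 1*9/20 = 40706 - 9/20 = 814111/20 ≈ 40706.)
-E = -1*814111/20 = -814111/20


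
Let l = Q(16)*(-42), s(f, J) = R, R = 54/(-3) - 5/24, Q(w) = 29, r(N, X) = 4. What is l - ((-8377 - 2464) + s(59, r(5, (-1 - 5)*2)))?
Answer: 231389/24 ≈ 9641.2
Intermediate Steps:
R = -437/24 (R = 54*(-⅓) - 5*1/24 = -18 - 5/24 = -437/24 ≈ -18.208)
s(f, J) = -437/24
l = -1218 (l = 29*(-42) = -1218)
l - ((-8377 - 2464) + s(59, r(5, (-1 - 5)*2))) = -1218 - ((-8377 - 2464) - 437/24) = -1218 - (-10841 - 437/24) = -1218 - 1*(-260621/24) = -1218 + 260621/24 = 231389/24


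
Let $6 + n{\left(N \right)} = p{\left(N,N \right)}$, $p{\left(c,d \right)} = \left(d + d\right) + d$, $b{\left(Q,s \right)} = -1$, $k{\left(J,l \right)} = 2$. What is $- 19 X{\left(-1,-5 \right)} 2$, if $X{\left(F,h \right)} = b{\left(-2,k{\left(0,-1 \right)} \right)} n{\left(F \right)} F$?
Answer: $342$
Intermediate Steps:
$p{\left(c,d \right)} = 3 d$ ($p{\left(c,d \right)} = 2 d + d = 3 d$)
$n{\left(N \right)} = -6 + 3 N$
$X{\left(F,h \right)} = F \left(6 - 3 F\right)$ ($X{\left(F,h \right)} = - (-6 + 3 F) F = \left(6 - 3 F\right) F = F \left(6 - 3 F\right)$)
$- 19 X{\left(-1,-5 \right)} 2 = - 19 \cdot 3 \left(-1\right) \left(2 - -1\right) 2 = - 19 \cdot 3 \left(-1\right) \left(2 + 1\right) 2 = - 19 \cdot 3 \left(-1\right) 3 \cdot 2 = \left(-19\right) \left(-9\right) 2 = 171 \cdot 2 = 342$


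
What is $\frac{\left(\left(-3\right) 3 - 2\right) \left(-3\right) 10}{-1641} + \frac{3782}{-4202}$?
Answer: $- \frac{1265487}{1149247} \approx -1.1011$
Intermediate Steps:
$\frac{\left(\left(-3\right) 3 - 2\right) \left(-3\right) 10}{-1641} + \frac{3782}{-4202} = \left(-9 - 2\right) \left(-3\right) 10 \left(- \frac{1}{1641}\right) + 3782 \left(- \frac{1}{4202}\right) = \left(-11\right) \left(-3\right) 10 \left(- \frac{1}{1641}\right) - \frac{1891}{2101} = 33 \cdot 10 \left(- \frac{1}{1641}\right) - \frac{1891}{2101} = 330 \left(- \frac{1}{1641}\right) - \frac{1891}{2101} = - \frac{110}{547} - \frac{1891}{2101} = - \frac{1265487}{1149247}$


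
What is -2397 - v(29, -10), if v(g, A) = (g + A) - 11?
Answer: -2405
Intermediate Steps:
v(g, A) = -11 + A + g (v(g, A) = (A + g) - 11 = -11 + A + g)
-2397 - v(29, -10) = -2397 - (-11 - 10 + 29) = -2397 - 1*8 = -2397 - 8 = -2405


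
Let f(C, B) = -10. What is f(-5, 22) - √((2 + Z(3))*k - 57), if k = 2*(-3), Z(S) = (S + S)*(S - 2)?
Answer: -10 - I*√105 ≈ -10.0 - 10.247*I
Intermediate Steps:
Z(S) = 2*S*(-2 + S) (Z(S) = (2*S)*(-2 + S) = 2*S*(-2 + S))
k = -6
f(-5, 22) - √((2 + Z(3))*k - 57) = -10 - √((2 + 2*3*(-2 + 3))*(-6) - 57) = -10 - √((2 + 2*3*1)*(-6) - 57) = -10 - √((2 + 6)*(-6) - 57) = -10 - √(8*(-6) - 57) = -10 - √(-48 - 57) = -10 - √(-105) = -10 - I*√105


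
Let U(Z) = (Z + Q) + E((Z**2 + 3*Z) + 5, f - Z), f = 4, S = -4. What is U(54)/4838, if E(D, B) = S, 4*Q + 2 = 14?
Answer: 53/4838 ≈ 0.010955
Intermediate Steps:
Q = 3 (Q = -1/2 + (1/4)*14 = -1/2 + 7/2 = 3)
E(D, B) = -4
U(Z) = -1 + Z (U(Z) = (Z + 3) - 4 = (3 + Z) - 4 = -1 + Z)
U(54)/4838 = (-1 + 54)/4838 = 53*(1/4838) = 53/4838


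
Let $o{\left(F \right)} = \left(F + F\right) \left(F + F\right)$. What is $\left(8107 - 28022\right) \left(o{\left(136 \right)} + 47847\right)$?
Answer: $-2426264365$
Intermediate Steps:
$o{\left(F \right)} = 4 F^{2}$ ($o{\left(F \right)} = 2 F 2 F = 4 F^{2}$)
$\left(8107 - 28022\right) \left(o{\left(136 \right)} + 47847\right) = \left(8107 - 28022\right) \left(4 \cdot 136^{2} + 47847\right) = - 19915 \left(4 \cdot 18496 + 47847\right) = - 19915 \left(73984 + 47847\right) = \left(-19915\right) 121831 = -2426264365$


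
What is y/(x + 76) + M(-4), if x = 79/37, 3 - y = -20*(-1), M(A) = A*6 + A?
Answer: -81577/2891 ≈ -28.218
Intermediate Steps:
M(A) = 7*A (M(A) = 6*A + A = 7*A)
y = -17 (y = 3 - (-20)*(-1) = 3 - 1*20 = 3 - 20 = -17)
x = 79/37 (x = 79*(1/37) = 79/37 ≈ 2.1351)
y/(x + 76) + M(-4) = -17/(79/37 + 76) + 7*(-4) = -17/(2891/37) - 28 = (37/2891)*(-17) - 28 = -629/2891 - 28 = -81577/2891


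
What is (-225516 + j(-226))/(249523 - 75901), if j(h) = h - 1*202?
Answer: -112972/86811 ≈ -1.3014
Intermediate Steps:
j(h) = -202 + h (j(h) = h - 202 = -202 + h)
(-225516 + j(-226))/(249523 - 75901) = (-225516 + (-202 - 226))/(249523 - 75901) = (-225516 - 428)/173622 = -225944*1/173622 = -112972/86811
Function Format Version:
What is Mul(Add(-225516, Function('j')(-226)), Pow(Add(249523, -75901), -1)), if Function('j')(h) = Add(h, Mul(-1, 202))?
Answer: Rational(-112972, 86811) ≈ -1.3014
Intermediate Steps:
Function('j')(h) = Add(-202, h) (Function('j')(h) = Add(h, -202) = Add(-202, h))
Mul(Add(-225516, Function('j')(-226)), Pow(Add(249523, -75901), -1)) = Mul(Add(-225516, Add(-202, -226)), Pow(Add(249523, -75901), -1)) = Mul(Add(-225516, -428), Pow(173622, -1)) = Mul(-225944, Rational(1, 173622)) = Rational(-112972, 86811)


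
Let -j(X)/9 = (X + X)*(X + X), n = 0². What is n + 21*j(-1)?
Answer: -756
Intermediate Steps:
n = 0
j(X) = -36*X² (j(X) = -9*(X + X)*(X + X) = -9*2*X*2*X = -36*X²)
n + 21*j(-1) = 0 + 21*(-36*(-1)²) = 0 + 21*(-36*1) = 0 + 21*(-36) = 0 - 756 = -756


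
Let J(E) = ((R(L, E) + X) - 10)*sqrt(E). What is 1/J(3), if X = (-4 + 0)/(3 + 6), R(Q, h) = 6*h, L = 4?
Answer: 3*sqrt(3)/68 ≈ 0.076414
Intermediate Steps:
X = -4/9 ≈ -0.44444
J(E) = sqrt(E)*(-94/9 + 6*E) (J(E) = ((6*E - 4/9) - 10)*sqrt(E) = ((-4/9 + 6*E) - 10)*sqrt(E) = (-94/9 + 6*E)*sqrt(E) = sqrt(E)*(-94/9 + 6*E))
1/J(3) = 1/(sqrt(3)*(-94/9 + 6*3)) = 1/(sqrt(3)*(-94/9 + 18)) = 1/(sqrt(3)*(68/9)) = 1/(68*sqrt(3)/9) = 3*sqrt(3)/68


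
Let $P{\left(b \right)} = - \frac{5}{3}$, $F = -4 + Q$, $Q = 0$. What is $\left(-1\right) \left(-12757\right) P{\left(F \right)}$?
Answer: $- \frac{63785}{3} \approx -21262.0$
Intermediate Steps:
$F = -4$ ($F = -4 + 0 = -4$)
$P{\left(b \right)} = - \frac{5}{3}$ ($P{\left(b \right)} = \left(-5\right) \frac{1}{3} = - \frac{5}{3}$)
$\left(-1\right) \left(-12757\right) P{\left(F \right)} = \left(-1\right) \left(-12757\right) \left(- \frac{5}{3}\right) = 12757 \left(- \frac{5}{3}\right) = - \frac{63785}{3}$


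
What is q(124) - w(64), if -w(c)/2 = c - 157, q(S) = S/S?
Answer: -185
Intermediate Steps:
q(S) = 1
w(c) = 314 - 2*c (w(c) = -2*(c - 157) = -2*(-157 + c) = 314 - 2*c)
q(124) - w(64) = 1 - (314 - 2*64) = 1 - (314 - 128) = 1 - 1*186 = 1 - 186 = -185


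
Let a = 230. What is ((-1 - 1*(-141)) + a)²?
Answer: 136900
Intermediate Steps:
((-1 - 1*(-141)) + a)² = ((-1 - 1*(-141)) + 230)² = ((-1 + 141) + 230)² = (140 + 230)² = 370² = 136900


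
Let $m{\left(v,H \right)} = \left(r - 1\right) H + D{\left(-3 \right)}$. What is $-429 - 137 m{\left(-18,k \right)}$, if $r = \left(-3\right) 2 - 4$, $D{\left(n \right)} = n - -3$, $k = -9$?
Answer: $-13992$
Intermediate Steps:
$D{\left(n \right)} = 3 + n$ ($D{\left(n \right)} = n + 3 = 3 + n$)
$r = -10$ ($r = -6 - 4 = -10$)
$m{\left(v,H \right)} = - 11 H$ ($m{\left(v,H \right)} = \left(-10 - 1\right) H + \left(3 - 3\right) = - 11 H + 0 = - 11 H$)
$-429 - 137 m{\left(-18,k \right)} = -429 - 137 \left(\left(-11\right) \left(-9\right)\right) = -429 - 13563 = -13992$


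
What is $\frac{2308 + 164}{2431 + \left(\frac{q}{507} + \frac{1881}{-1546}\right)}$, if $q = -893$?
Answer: $\frac{1937607984}{1903137037} \approx 1.0181$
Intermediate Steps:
$\frac{2308 + 164}{2431 + \left(\frac{q}{507} + \frac{1881}{-1546}\right)} = \frac{2308 + 164}{2431 + \left(- \frac{893}{507} + \frac{1881}{-1546}\right)} = \frac{2472}{2431 + \left(\left(-893\right) \frac{1}{507} + 1881 \left(- \frac{1}{1546}\right)\right)} = \frac{2472}{2431 - \frac{2334245}{783822}} = \frac{2472}{\frac{1903137037}{783822}} = 2472 \cdot \frac{783822}{1903137037} = \frac{1937607984}{1903137037}$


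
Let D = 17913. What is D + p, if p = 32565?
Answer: 50478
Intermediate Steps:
D + p = 17913 + 32565 = 50478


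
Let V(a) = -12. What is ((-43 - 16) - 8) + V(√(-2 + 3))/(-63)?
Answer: -1403/21 ≈ -66.810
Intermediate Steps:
((-43 - 16) - 8) + V(√(-2 + 3))/(-63) = ((-43 - 16) - 8) - 12/(-63) = (-59 - 8) - 1/63*(-12) = -67 + 4/21 = -1403/21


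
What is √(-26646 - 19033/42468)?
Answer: I*√12014423989737/21234 ≈ 163.24*I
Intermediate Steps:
√(-26646 - 19033/42468) = √(-1131621361/42468) = I*√12014423989737/21234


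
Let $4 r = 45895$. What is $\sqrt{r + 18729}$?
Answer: $\frac{\sqrt{120811}}{2} \approx 173.79$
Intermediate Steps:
$r = \frac{45895}{4}$ ($r = \frac{1}{4} \cdot 45895 = \frac{45895}{4} \approx 11474.0$)
$\sqrt{r + 18729} = \sqrt{\frac{45895}{4} + 18729} = \sqrt{\frac{120811}{4}} = \frac{\sqrt{120811}}{2}$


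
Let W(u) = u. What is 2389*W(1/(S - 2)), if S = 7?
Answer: 2389/5 ≈ 477.80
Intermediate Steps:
2389*W(1/(S - 2)) = 2389/(7 - 2) = 2389/5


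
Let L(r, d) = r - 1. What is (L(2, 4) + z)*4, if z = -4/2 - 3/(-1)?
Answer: 8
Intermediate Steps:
L(r, d) = -1 + r
z = 1 (z = -4*½ - 3*(-1) = -2 + 3 = 1)
(L(2, 4) + z)*4 = ((-1 + 2) + 1)*4 = (1 + 1)*4 = 2*4 = 8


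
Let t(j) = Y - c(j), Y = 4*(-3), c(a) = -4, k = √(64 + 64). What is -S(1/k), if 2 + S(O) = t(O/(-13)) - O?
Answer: 10 + √2/16 ≈ 10.088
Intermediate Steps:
k = 8*√2 (k = √128 = 8*√2 ≈ 11.314)
Y = -12
t(j) = -8 (t(j) = -12 - 1*(-4) = -12 + 4 = -8)
S(O) = -10 - O (S(O) = -2 + (-8 - O) = -10 - O)
-S(1/k) = -(-10 - 1/(8*√2)) = -(-10 - √2/16) = 10 + √2/16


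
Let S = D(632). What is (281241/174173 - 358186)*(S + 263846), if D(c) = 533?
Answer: -16493561231915123/174173 ≈ -9.4696e+10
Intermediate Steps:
S = 533
(281241/174173 - 358186)*(S + 263846) = (281241/174173 - 358186)*(533 + 263846) = (281241*(1/174173) - 358186)*264379 = (281241/174173 - 358186)*264379 = -62386048937/174173*264379 = -16493561231915123/174173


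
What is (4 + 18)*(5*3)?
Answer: 330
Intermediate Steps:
(4 + 18)*(5*3) = 22*15 = 330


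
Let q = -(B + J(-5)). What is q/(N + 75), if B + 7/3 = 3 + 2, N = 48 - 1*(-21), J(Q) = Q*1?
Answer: 7/432 ≈ 0.016204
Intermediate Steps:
J(Q) = Q
N = 69 (N = 48 + 21 = 69)
B = 8/3 (B = -7/3 + (3 + 2) = -7/3 + 5 = 8/3 ≈ 2.6667)
q = 7/3 (q = -(8/3 - 5) = -1*(-7/3) = 7/3 ≈ 2.3333)
q/(N + 75) = 7/(3*(69 + 75)) = (7/3)/144 = (7/3)*(1/144) = 7/432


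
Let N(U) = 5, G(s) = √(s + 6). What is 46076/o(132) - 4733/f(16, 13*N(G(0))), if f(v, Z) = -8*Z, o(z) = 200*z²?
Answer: 103234487/11325600 ≈ 9.1151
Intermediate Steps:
G(s) = √(6 + s)
46076/o(132) - 4733/f(16, 13*N(G(0))) = 46076/((200*132²)) - 4733/((-104*5)) = 46076/((200*17424)) - 4733/((-8*65)) = 46076/3484800 - 4733/(-520) = 46076*(1/3484800) - 4733*(-1/520) = 11519/871200 + 4733/520 = 103234487/11325600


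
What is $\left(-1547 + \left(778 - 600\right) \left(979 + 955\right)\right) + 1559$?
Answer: $344264$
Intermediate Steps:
$\left(-1547 + \left(778 - 600\right) \left(979 + 955\right)\right) + 1559 = \left(-1547 + 178 \cdot 1934\right) + 1559 = \left(-1547 + 344252\right) + 1559 = 342705 + 1559 = 344264$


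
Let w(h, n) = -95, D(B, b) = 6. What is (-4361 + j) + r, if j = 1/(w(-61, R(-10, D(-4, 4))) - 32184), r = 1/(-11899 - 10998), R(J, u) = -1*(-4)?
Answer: -3223181414119/739092263 ≈ -4361.0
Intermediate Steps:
R(J, u) = 4
r = -1/22897 (r = 1/(-22897) = -1/22897 ≈ -4.3674e-5)
j = -1/32279 (j = 1/(-95 - 32184) = 1/(-32279) = -1/32279 ≈ -3.0980e-5)
(-4361 + j) + r = (-4361 - 1/32279) - 1/22897 = -140768720/32279 - 1/22897 = -3223181414119/739092263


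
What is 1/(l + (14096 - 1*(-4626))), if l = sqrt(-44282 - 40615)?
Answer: 18722/350598181 - 3*I*sqrt(9433)/350598181 ≈ 5.34e-5 - 8.3107e-7*I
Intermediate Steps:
l = 3*I*sqrt(9433) (l = sqrt(-84897) = 3*I*sqrt(9433) ≈ 291.37*I)
1/(l + (14096 - 1*(-4626))) = 1/(3*I*sqrt(9433) + (14096 - 1*(-4626))) = 1/(3*I*sqrt(9433) + (14096 + 4626)) = 1/(3*I*sqrt(9433) + 18722) = 1/(18722 + 3*I*sqrt(9433))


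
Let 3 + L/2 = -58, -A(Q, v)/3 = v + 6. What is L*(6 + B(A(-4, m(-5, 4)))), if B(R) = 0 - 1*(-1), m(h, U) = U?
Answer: -854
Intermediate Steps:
A(Q, v) = -18 - 3*v (A(Q, v) = -3*(v + 6) = -3*(6 + v) = -18 - 3*v)
L = -122 (L = -6 + 2*(-58) = -6 - 116 = -122)
B(R) = 1 (B(R) = 0 + 1 = 1)
L*(6 + B(A(-4, m(-5, 4)))) = -122*(6 + 1) = -122*7 = -854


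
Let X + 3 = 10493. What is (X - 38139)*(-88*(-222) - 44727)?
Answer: 696505959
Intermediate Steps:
X = 10490 (X = -3 + 10493 = 10490)
(X - 38139)*(-88*(-222) - 44727) = (10490 - 38139)*(-88*(-222) - 44727) = -27649*(19536 - 44727) = -27649*(-25191) = 696505959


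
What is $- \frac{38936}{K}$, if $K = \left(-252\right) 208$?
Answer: $\frac{4867}{6552} \approx 0.74283$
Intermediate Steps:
$K = -52416$
$- \frac{38936}{K} = - \frac{38936}{-52416} = \left(-38936\right) \left(- \frac{1}{52416}\right) = \frac{4867}{6552}$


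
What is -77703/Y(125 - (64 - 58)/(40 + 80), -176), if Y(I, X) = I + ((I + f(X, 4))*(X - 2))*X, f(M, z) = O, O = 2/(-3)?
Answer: -4662180/233620393 ≈ -0.019956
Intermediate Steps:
O = -⅔ (O = 2*(-⅓) = -⅔ ≈ -0.66667)
f(M, z) = -⅔
Y(I, X) = I + X*(-2 + X)*(-⅔ + I) (Y(I, X) = I + ((I - ⅔)*(X - 2))*X = I + ((-⅔ + I)*(-2 + X))*X = I + ((-2 + X)*(-⅔ + I))*X = I + X*(-2 + X)*(-⅔ + I))
-77703/Y(125 - (64 - 58)/(40 + 80), -176) = -77703/((125 - (64 - 58)/(40 + 80)) - ⅔*(-176)² + (4/3)*(-176) + (125 - (64 - 58)/(40 + 80))*(-176)² - 2*(125 - (64 - 58)/(40 + 80))*(-176)) = -77703/((125 - 6/120) - ⅔*30976 - 704/3 + (125 - 6/120)*30976 - 2*(125 - 6/120)*(-176)) = -77703/((125 - 6/120) - 61952/3 - 704/3 + (125 - 6/120)*30976 - 2*(125 - 6/120)*(-176)) = -77703/((125 - 1*1/20) - 61952/3 - 704/3 + (125 - 1*1/20)*30976 - 2*(125 - 1*1/20)*(-176)) = -77703/((125 - 1/20) - 61952/3 - 704/3 + (125 - 1/20)*30976 - 2*(125 - 1/20)*(-176)) = -77703/(2499/20 - 61952/3 - 704/3 + (2499/20)*30976 - 2*2499/20*(-176)) = -77703/(2499/20 - 61952/3 - 704/3 + 19352256/5 + 219912/5) = -77703/233620393/60 = -77703*60/233620393 = -4662180/233620393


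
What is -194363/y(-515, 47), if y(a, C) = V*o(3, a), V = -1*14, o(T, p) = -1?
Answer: -194363/14 ≈ -13883.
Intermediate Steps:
V = -14
y(a, C) = 14 (y(a, C) = -14*(-1) = 14)
-194363/y(-515, 47) = -194363/14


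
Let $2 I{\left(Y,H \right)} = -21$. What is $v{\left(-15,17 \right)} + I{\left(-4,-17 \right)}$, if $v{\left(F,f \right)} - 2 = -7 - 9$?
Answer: $- \frac{49}{2} \approx -24.5$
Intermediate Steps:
$v{\left(F,f \right)} = -14$ ($v{\left(F,f \right)} = 2 - 16 = -14$)
$I{\left(Y,H \right)} = - \frac{21}{2}$ ($I{\left(Y,H \right)} = \frac{1}{2} \left(-21\right) = - \frac{21}{2}$)
$v{\left(-15,17 \right)} + I{\left(-4,-17 \right)} = -14 - \frac{21}{2} = - \frac{49}{2}$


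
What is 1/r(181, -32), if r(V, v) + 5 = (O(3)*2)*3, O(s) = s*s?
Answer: 1/49 ≈ 0.020408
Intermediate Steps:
O(s) = s²
r(V, v) = 49 (r(V, v) = -5 + (3²*2)*3 = -5 + (9*2)*3 = -5 + 18*3 = -5 + 54 = 49)
1/r(181, -32) = 1/49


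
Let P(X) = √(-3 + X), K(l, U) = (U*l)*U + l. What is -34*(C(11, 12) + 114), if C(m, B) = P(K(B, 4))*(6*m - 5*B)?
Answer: -3876 - 204*√201 ≈ -6768.2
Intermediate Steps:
K(l, U) = l + l*U² (K(l, U) = l*U² + l = l + l*U²)
C(m, B) = √(-3 + 17*B)*(-5*B + 6*m) (C(m, B) = √(-3 + B*(1 + 4²))*(6*m - 5*B) = √(-3 + B*(1 + 16))*(-5*B + 6*m) = √(-3 + B*17)*(-5*B + 6*m) = √(-3 + 17*B)*(-5*B + 6*m))
-34*(C(11, 12) + 114) = -34*(√(-3 + 17*12)*(-5*12 + 6*11) + 114) = -34*(√(-3 + 204)*(-60 + 66) + 114) = -34*(√201*6 + 114) = -34*(6*√201 + 114) = -34*(114 + 6*√201) = -3876 - 204*√201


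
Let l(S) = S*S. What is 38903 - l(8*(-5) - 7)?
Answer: 36694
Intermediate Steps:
l(S) = S**2
38903 - l(8*(-5) - 7) = 38903 - (8*(-5) - 7)**2 = 38903 - (-40 - 7)**2 = 38903 - 1*(-47)**2 = 38903 - 1*2209 = 38903 - 2209 = 36694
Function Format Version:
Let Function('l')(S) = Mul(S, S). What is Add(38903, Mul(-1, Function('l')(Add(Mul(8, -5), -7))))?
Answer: 36694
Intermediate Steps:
Function('l')(S) = Pow(S, 2)
Add(38903, Mul(-1, Function('l')(Add(Mul(8, -5), -7)))) = Add(38903, Mul(-1, Pow(Add(Mul(8, -5), -7), 2))) = Add(38903, Mul(-1, Pow(Add(-40, -7), 2))) = Add(38903, Mul(-1, Pow(-47, 2))) = Add(38903, Mul(-1, 2209)) = Add(38903, -2209) = 36694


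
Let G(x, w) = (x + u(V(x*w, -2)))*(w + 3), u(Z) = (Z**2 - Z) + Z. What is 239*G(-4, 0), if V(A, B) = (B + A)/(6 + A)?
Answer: -8365/3 ≈ -2788.3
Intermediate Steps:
V(A, B) = (A + B)/(6 + A)
u(Z) = Z**2
G(x, w) = (3 + w)*(x + (-2 + w*x)**2/(6 + w*x)**2) (G(x, w) = (x + ((x*w - 2)/(6 + x*w))**2)*(w + 3) = (x + ((w*x - 2)/(6 + w*x))**2)*(3 + w) = (x + ((-2 + w*x)/(6 + w*x))**2)*(3 + w) = (x + (-2 + w*x)**2/(6 + w*x)**2)*(3 + w) = (3 + w)*(x + (-2 + w*x)**2/(6 + w*x)**2))
239*G(-4, 0) = 239*((3*(-2 + 0*(-4))**2 + 0*(-2 + 0*(-4))**2 - 4*(6 + 0*(-4))**2*(3 + 0))/(6 + 0*(-4))**2) = 239*((3*(-2 + 0)**2 + 0*(-2 + 0)**2 - 4*(6 + 0)**2*3)/(6 + 0)**2) = 239*((3*(-2)**2 + 0*(-2)**2 - 4*6**2*3)/6**2) = 239*((3*4 + 0*4 - 4*36*3)/36) = 239*((12 + 0 - 432)/36) = 239*((1/36)*(-420)) = 239*(-35/3) = -8365/3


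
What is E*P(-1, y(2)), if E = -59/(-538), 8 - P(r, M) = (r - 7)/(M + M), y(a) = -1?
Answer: 118/269 ≈ 0.43866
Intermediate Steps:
P(r, M) = 8 - (-7 + r)/(2*M) (P(r, M) = 8 - (r - 7)/(M + M) = 8 - (-7 + r)/(2*M))
E = 59/538 (E = -59*(-1/538) = 59/538 ≈ 0.10967)
E*P(-1, y(2)) = 59*((½)*(7 - 1*(-1) + 16*(-1))/(-1))/538 = 59*((½)*(-1)*(7 + 1 - 16))/538 = 59*((½)*(-1)*(-8))/538 = (59/538)*4 = 118/269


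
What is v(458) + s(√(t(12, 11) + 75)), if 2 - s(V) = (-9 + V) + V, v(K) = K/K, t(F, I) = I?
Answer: 12 - 2*√86 ≈ -6.5472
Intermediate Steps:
v(K) = 1
s(V) = 11 - 2*V (s(V) = 2 - ((-9 + V) + V) = 2 - (-9 + 2*V) = 2 + (9 - 2*V) = 11 - 2*V)
v(458) + s(√(t(12, 11) + 75)) = 1 + (11 - 2*√(11 + 75)) = 1 + (11 - 2*√86) = 12 - 2*√86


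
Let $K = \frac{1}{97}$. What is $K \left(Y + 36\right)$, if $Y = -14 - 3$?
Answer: $\frac{19}{97} \approx 0.19588$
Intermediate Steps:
$K = \frac{1}{97} \approx 0.010309$
$Y = -17$ ($Y = -14 - 3 = -17$)
$K \left(Y + 36\right) = \frac{-17 + 36}{97} = \frac{1}{97} \cdot 19 = \frac{19}{97}$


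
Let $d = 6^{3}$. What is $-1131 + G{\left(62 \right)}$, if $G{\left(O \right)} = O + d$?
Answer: $-853$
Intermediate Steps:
$d = 216$
$G{\left(O \right)} = 216 + O$ ($G{\left(O \right)} = O + 216 = 216 + O$)
$-1131 + G{\left(62 \right)} = -1131 + \left(216 + 62\right) = -1131 + 278 = -853$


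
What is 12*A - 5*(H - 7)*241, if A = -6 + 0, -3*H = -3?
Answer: 7158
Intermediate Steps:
H = 1 (H = -⅓*(-3) = 1)
A = -6
12*A - 5*(H - 7)*241 = 12*(-6) - 5*(1 - 7)*241 = -72 - 5*(-6)*241 = -72 + 30*241 = -72 + 7230 = 7158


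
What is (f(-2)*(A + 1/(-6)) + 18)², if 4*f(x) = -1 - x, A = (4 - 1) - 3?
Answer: 185761/576 ≈ 322.50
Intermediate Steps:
A = 0 (A = 3 - 3 = 0)
f(x) = -¼ - x/4 (f(x) = (-1 - x)/4 = -¼ - x/4)
(f(-2)*(A + 1/(-6)) + 18)² = ((-¼ - ¼*(-2))*(0 + 1/(-6)) + 18)² = ((-¼ + ½)*(0 - ⅙) + 18)² = ((¼)*(-⅙) + 18)² = (-1/24 + 18)² = (431/24)² = 185761/576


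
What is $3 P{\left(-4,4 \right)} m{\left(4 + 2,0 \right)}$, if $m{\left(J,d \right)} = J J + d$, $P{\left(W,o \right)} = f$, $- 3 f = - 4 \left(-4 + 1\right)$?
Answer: $-432$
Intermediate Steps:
$f = -4$ ($f = - \frac{\left(-4\right) \left(-4 + 1\right)}{3} = - \frac{\left(-4\right) \left(-3\right)}{3} = \left(- \frac{1}{3}\right) 12 = -4$)
$P{\left(W,o \right)} = -4$
$m{\left(J,d \right)} = d + J^{2}$ ($m{\left(J,d \right)} = J^{2} + d = d + J^{2}$)
$3 P{\left(-4,4 \right)} m{\left(4 + 2,0 \right)} = 3 \left(-4\right) \left(0 + \left(4 + 2\right)^{2}\right) = - 12 \left(0 + 6^{2}\right) = - 12 \left(0 + 36\right) = \left(-12\right) 36 = -432$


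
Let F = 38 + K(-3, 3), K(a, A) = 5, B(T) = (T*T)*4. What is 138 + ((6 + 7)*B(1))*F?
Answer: 2374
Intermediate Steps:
B(T) = 4*T**2 (B(T) = T**2*4 = 4*T**2)
F = 43 (F = 38 + 5 = 43)
138 + ((6 + 7)*B(1))*F = 138 + ((6 + 7)*(4*1**2))*43 = 138 + (13*(4*1))*43 = 138 + (13*4)*43 = 138 + 52*43 = 138 + 2236 = 2374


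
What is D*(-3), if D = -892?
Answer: 2676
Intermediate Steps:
D*(-3) = -892*(-3) = 2676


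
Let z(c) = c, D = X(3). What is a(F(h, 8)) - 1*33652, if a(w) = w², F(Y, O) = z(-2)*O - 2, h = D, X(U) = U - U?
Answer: -33328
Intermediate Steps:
X(U) = 0
D = 0
h = 0
F(Y, O) = -2 - 2*O (F(Y, O) = -2*O - 2 = -2 - 2*O)
a(F(h, 8)) - 1*33652 = (-2 - 2*8)² - 1*33652 = (-2 - 16)² - 33652 = (-18)² - 33652 = 324 - 33652 = -33328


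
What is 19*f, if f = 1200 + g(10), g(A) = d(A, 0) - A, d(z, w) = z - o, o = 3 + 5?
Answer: 22648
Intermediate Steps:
o = 8
d(z, w) = -8 + z (d(z, w) = z - 1*8 = z - 8 = -8 + z)
g(A) = -8 (g(A) = (-8 + A) - A = -8)
f = 1192 (f = 1200 - 8 = 1192)
19*f = 19*1192 = 22648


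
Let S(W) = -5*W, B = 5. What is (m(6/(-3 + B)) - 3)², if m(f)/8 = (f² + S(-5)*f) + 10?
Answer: 561001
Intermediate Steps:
m(f) = 80 + 8*f² + 200*f (m(f) = 8*((f² + (-5*(-5))*f) + 10) = 8*((f² + 25*f) + 10) = 8*(10 + f² + 25*f) = 80 + 8*f² + 200*f)
(m(6/(-3 + B)) - 3)² = ((80 + 8*(6/(-3 + 5))² + 200*(6/(-3 + 5))) - 3)² = ((80 + 8*(6/2)² + 200*(6/2)) - 3)² = ((80 + 8*((½)*6)² + 200*((½)*6)) - 3)² = ((80 + 8*3² + 200*3) - 3)² = ((80 + 8*9 + 600) - 3)² = ((80 + 72 + 600) - 3)² = (752 - 3)² = 749² = 561001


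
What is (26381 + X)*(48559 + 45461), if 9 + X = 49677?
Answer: 7150126980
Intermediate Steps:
X = 49668 (X = -9 + 49677 = 49668)
(26381 + X)*(48559 + 45461) = (26381 + 49668)*(48559 + 45461) = 76049*94020 = 7150126980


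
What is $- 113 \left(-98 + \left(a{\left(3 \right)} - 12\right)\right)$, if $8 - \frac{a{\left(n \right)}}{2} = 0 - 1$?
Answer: $10396$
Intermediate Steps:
$a{\left(n \right)} = 18$ ($a{\left(n \right)} = 16 - 2 \left(0 - 1\right) = 16 - -2 = 16 + 2 = 18$)
$- 113 \left(-98 + \left(a{\left(3 \right)} - 12\right)\right) = - 113 \left(-98 + \left(18 - 12\right)\right) = - 113 \left(-98 + 6\right) = \left(-113\right) \left(-92\right) = 10396$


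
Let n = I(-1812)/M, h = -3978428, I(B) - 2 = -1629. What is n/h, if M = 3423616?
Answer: 1627/13620609755648 ≈ 1.1945e-10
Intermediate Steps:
I(B) = -1627 (I(B) = 2 - 1629 = -1627)
n = -1627/3423616 ≈ -0.00047523
n/h = -1627/3423616/(-3978428) = -1627/3423616*(-1/3978428) = 1627/13620609755648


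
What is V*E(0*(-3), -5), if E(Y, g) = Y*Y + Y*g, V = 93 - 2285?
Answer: 0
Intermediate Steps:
V = -2192
E(Y, g) = Y² + Y*g
V*E(0*(-3), -5) = -2192*0*(-3)*(0*(-3) - 5) = -0*(0 - 5) = -0*(-5) = -2192*0 = 0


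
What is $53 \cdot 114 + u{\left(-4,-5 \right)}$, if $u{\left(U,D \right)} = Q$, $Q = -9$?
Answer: $6033$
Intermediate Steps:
$u{\left(U,D \right)} = -9$
$53 \cdot 114 + u{\left(-4,-5 \right)} = 53 \cdot 114 - 9 = 6042 - 9 = 6033$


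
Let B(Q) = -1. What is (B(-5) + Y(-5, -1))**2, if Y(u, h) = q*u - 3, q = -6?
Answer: 676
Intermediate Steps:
Y(u, h) = -3 - 6*u (Y(u, h) = -6*u - 3 = -3 - 6*u)
(B(-5) + Y(-5, -1))**2 = (-1 + (-3 - 6*(-5)))**2 = (-1 + (-3 + 30))**2 = (-1 + 27)**2 = 26**2 = 676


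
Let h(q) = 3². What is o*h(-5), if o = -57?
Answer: -513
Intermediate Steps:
h(q) = 9
o*h(-5) = -57*9 = -513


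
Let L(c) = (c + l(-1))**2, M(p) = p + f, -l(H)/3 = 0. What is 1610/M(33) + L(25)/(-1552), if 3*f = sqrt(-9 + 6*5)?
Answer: 12266789/252976 - 161*sqrt(21)/326 ≈ 46.227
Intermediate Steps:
f = sqrt(21)/3 (f = sqrt(-9 + 6*5)/3 = sqrt(-9 + 30)/3 = sqrt(21)/3 ≈ 1.5275)
l(H) = 0 (l(H) = -3*0 = 0)
M(p) = p + sqrt(21)/3
L(c) = c**2 (L(c) = (c + 0)**2 = c**2)
1610/M(33) + L(25)/(-1552) = 1610/(33 + sqrt(21)/3) + 25**2/(-1552) = 1610/(33 + sqrt(21)/3) + 625*(-1/1552) = 1610/(33 + sqrt(21)/3) - 625/1552 = -625/1552 + 1610/(33 + sqrt(21)/3)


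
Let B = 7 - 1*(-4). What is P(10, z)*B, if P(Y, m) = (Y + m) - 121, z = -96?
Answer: -2277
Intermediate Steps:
P(Y, m) = -121 + Y + m
B = 11 (B = 7 + 4 = 11)
P(10, z)*B = (-121 + 10 - 96)*11 = -207*11 = -2277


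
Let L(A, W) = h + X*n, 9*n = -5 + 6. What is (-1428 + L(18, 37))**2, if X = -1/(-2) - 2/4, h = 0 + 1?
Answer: 2036329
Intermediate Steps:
n = 1/9 (n = (-5 + 6)/9 = (1/9)*1 = 1/9 ≈ 0.11111)
h = 1
X = 0 (X = -1*(-1/2) - 2*1/4 = 1/2 - 1/2 = 0)
L(A, W) = 1 (L(A, W) = 1 + 0*(1/9) = 1 + 0 = 1)
(-1428 + L(18, 37))**2 = (-1428 + 1)**2 = (-1427)**2 = 2036329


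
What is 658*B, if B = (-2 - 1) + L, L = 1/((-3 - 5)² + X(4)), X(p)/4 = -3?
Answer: -50995/26 ≈ -1961.3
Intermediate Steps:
X(p) = -12 (X(p) = 4*(-3) = -12)
L = 1/52 (L = 1/((-3 - 5)² - 12) = 1/((-8)² - 12) = 1/(64 - 12) = 1/52 ≈ 0.019231)
B = -155/52 (B = (-2 - 1) + 1/52 = -3 + 1/52 = -155/52 ≈ -2.9808)
658*B = 658*(-155/52) = -50995/26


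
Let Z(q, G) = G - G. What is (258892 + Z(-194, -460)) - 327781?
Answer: -68889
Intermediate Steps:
Z(q, G) = 0
(258892 + Z(-194, -460)) - 327781 = (258892 + 0) - 327781 = 258892 - 327781 = -68889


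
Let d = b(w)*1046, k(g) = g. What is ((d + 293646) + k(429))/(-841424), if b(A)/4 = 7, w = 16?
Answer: -323363/841424 ≈ -0.38430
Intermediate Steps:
b(A) = 28 (b(A) = 4*7 = 28)
d = 29288 (d = 28*1046 = 29288)
((d + 293646) + k(429))/(-841424) = ((29288 + 293646) + 429)/(-841424) = (322934 + 429)*(-1/841424) = 323363*(-1/841424) = -323363/841424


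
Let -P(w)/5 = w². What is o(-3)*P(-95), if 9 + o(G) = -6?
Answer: 676875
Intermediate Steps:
P(w) = -5*w²
o(G) = -15 (o(G) = -9 - 6 = -15)
o(-3)*P(-95) = -(-75)*(-95)² = -(-75)*9025 = -15*(-45125) = 676875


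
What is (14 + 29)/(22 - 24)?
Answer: -43/2 ≈ -21.500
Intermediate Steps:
(14 + 29)/(22 - 24) = 43/(-2) = 43*(-1/2) = -43/2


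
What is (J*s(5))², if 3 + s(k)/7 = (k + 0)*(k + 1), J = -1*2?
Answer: 142884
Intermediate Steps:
J = -2
s(k) = -21 + 7*k*(1 + k) (s(k) = -21 + 7*((k + 0)*(k + 1)) = -21 + 7*(k*(1 + k)) = -21 + 7*k*(1 + k))
(J*s(5))² = (-2*(-21 + 7*5 + 7*5²))² = (-2*(-21 + 35 + 7*25))² = (-2*(-21 + 35 + 175))² = (-2*189)² = (-378)² = 142884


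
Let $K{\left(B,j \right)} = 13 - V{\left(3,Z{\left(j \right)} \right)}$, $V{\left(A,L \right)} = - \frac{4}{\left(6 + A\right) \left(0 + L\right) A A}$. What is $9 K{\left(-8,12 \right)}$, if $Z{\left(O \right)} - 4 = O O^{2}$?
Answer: $\frac{455950}{3897} \approx 117.0$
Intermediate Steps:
$Z{\left(O \right)} = 4 + O^{3}$ ($Z{\left(O \right)} = 4 + O O^{2} = 4 + O^{3}$)
$V{\left(A,L \right)} = - \frac{4}{A^{2} L \left(6 + A\right)}$ ($V{\left(A,L \right)} = - \frac{4}{\left(6 + A\right) L A A} = - \frac{4}{L \left(6 + A\right) A A} = - \frac{4}{A L \left(6 + A\right) A} = - \frac{4}{L A^{2} \left(6 + A\right)} = - 4 \frac{1}{A^{2} L \left(6 + A\right)} = - \frac{4}{A^{2} L \left(6 + A\right)}$)
$K{\left(B,j \right)} = 13 + \frac{4}{81 \left(4 + j^{3}\right)}$ ($K{\left(B,j \right)} = 13 - - \frac{4}{9 \left(4 + j^{3}\right) \left(6 + 3\right)} = 13 - \left(-4\right) \frac{1}{9} \frac{1}{4 + j^{3}} \cdot \frac{1}{9} = 13 - - \frac{4}{81 \left(4 + j^{3}\right)} = 13 + \frac{4}{81 \left(4 + j^{3}\right)}$)
$9 K{\left(-8,12 \right)} = 9 \frac{4216 + 1053 \cdot 12^{3}}{81 \left(4 + 12^{3}\right)} = 9 \frac{4216 + 1053 \cdot 1728}{81 \left(4 + 1728\right)} = 9 \frac{4216 + 1819584}{81 \cdot 1732} = 9 \cdot \frac{1}{81} \cdot \frac{1}{1732} \cdot 1823800 = 9 \cdot \frac{455950}{35073} = \frac{455950}{3897}$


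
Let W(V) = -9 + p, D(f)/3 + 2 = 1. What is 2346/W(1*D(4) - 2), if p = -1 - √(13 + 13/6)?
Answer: -140760/509 + 2346*√546/509 ≈ -168.84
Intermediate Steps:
D(f) = -3 (D(f) = -6 + 3*1 = -6 + 3 = -3)
p = -1 - √546/6 (p = -1 - √(13 + 13*(⅙)) = -1 - √(13 + 13/6) = -1 - √(91/6) = -1 - √546/6 ≈ -4.8944)
W(V) = -10 - √546/6 (W(V) = -9 + (-1 - √546/6) = -10 - √546/6)
2346/W(1*D(4) - 2) = 2346/(-10 - √546/6)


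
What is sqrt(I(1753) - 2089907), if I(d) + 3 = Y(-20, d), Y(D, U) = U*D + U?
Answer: 3*I*sqrt(235913) ≈ 1457.1*I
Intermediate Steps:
Y(D, U) = U + D*U (Y(D, U) = D*U + U = U + D*U)
I(d) = -3 - 19*d (I(d) = -3 + d*(1 - 20) = -3 + d*(-19) = -3 - 19*d)
sqrt(I(1753) - 2089907) = sqrt((-3 - 19*1753) - 2089907) = sqrt((-3 - 33307) - 2089907) = sqrt(-33310 - 2089907) = sqrt(-2123217) = 3*I*sqrt(235913)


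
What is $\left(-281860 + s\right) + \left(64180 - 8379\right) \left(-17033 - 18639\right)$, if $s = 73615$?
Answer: $-1990741517$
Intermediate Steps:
$\left(-281860 + s\right) + \left(64180 - 8379\right) \left(-17033 - 18639\right) = \left(-281860 + 73615\right) + \left(64180 - 8379\right) \left(-17033 - 18639\right) = -208245 + 55801 \left(-35672\right) = -208245 - 1990533272 = -1990741517$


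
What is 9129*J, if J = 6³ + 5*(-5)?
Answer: 1743639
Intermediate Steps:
J = 191 (J = 216 - 25 = 191)
9129*J = 9129*191 = 1743639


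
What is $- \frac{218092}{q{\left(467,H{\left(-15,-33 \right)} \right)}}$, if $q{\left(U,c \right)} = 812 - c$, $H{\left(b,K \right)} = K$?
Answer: $- \frac{218092}{845} \approx -258.1$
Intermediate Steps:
$- \frac{218092}{q{\left(467,H{\left(-15,-33 \right)} \right)}} = - \frac{218092}{812 - -33} = - \frac{218092}{812 + 33} = - \frac{218092}{845}$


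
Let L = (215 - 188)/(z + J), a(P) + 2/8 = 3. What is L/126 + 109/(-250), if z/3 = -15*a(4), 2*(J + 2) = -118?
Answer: -565357/1293250 ≈ -0.43716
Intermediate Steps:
J = -61 (J = -2 + (1/2)*(-118) = -2 - 59 = -61)
a(P) = 11/4 (a(P) = -1/4 + 3 = 11/4)
z = -495/4 (z = 3*(-15*11/4) = 3*(-165/4) = -495/4 ≈ -123.75)
L = -108/739 (L = (215 - 188)/(-495/4 - 61) = 27/(-739/4) = 27*(-4/739) = -108/739 ≈ -0.14614)
L/126 + 109/(-250) = -108/739/126 + 109/(-250) = -108/739*1/126 + 109*(-1/250) = -6/5173 - 109/250 = -565357/1293250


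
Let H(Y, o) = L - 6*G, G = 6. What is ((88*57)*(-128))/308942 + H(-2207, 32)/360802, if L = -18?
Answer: -57917221341/27866722871 ≈ -2.0784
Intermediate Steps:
H(Y, o) = -54 (H(Y, o) = -18 - 6*6 = -18 - 36 = -54)
((88*57)*(-128))/308942 + H(-2207, 32)/360802 = ((88*57)*(-128))/308942 - 54/360802 = (5016*(-128))*(1/308942) - 54*1/360802 = -642048*1/308942 - 27/180401 = -321024/154471 - 27/180401 = -57917221341/27866722871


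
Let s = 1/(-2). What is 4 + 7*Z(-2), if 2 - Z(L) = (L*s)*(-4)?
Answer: 46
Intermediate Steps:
s = -½ ≈ -0.50000
Z(L) = 2 - 2*L (Z(L) = 2 - L*(-½)*(-4) = 2 - (-L/2)*(-4) = 2 - 2*L)
4 + 7*Z(-2) = 4 + 7*(2 - 2*(-2)) = 4 + 7*(2 + 4) = 4 + 7*6 = 4 + 42 = 46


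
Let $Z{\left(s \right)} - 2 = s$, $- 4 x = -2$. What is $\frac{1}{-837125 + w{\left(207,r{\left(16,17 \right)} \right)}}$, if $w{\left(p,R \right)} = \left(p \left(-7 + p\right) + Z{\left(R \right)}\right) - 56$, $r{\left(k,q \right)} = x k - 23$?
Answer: $- \frac{1}{795794} \approx -1.2566 \cdot 10^{-6}$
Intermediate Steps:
$x = \frac{1}{2}$ ($x = \left(- \frac{1}{4}\right) \left(-2\right) = \frac{1}{2} \approx 0.5$)
$Z{\left(s \right)} = 2 + s$
$r{\left(k,q \right)} = -23 + \frac{k}{2}$ ($r{\left(k,q \right)} = \frac{k}{2} - 23 = -23 + \frac{k}{2}$)
$w{\left(p,R \right)} = -54 + R + p \left(-7 + p\right)$ ($w{\left(p,R \right)} = \left(p \left(-7 + p\right) + \left(2 + R\right)\right) - 56 = \left(2 + R + p \left(-7 + p\right)\right) - 56 = -54 + R + p \left(-7 + p\right)$)
$\frac{1}{-837125 + w{\left(207,r{\left(16,17 \right)} \right)}} = \frac{1}{-837125 + \left(-54 + \left(-23 + \frac{1}{2} \cdot 16\right) + 207^{2} - 1449\right)} = \frac{1}{-837125 + \left(-54 + \left(-23 + 8\right) + 42849 - 1449\right)} = \frac{1}{-837125 - -41331} = \frac{1}{-837125 + 41331} = \frac{1}{-795794} = - \frac{1}{795794}$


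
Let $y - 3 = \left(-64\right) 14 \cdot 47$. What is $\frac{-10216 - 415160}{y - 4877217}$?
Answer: $\frac{212688}{2459663} \approx 0.08647$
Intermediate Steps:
$y = -42109$ ($y = 3 + \left(-64\right) 14 \cdot 47 = 3 - 42112 = -42109$)
$\frac{-10216 - 415160}{y - 4877217} = \frac{-10216 - 415160}{-42109 - 4877217} = \frac{-10216 - 415160}{-4919326} = \left(-425376\right) \left(- \frac{1}{4919326}\right) = \frac{212688}{2459663}$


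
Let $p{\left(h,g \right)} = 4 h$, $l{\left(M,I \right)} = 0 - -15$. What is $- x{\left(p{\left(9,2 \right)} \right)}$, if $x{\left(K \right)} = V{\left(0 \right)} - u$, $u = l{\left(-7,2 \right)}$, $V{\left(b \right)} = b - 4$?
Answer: $19$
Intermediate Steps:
$V{\left(b \right)} = -4 + b$ ($V{\left(b \right)} = b - 4 = -4 + b$)
$l{\left(M,I \right)} = 15$ ($l{\left(M,I \right)} = 0 + 15 = 15$)
$u = 15$
$x{\left(K \right)} = -19$ ($x{\left(K \right)} = \left(-4 + 0\right) - 15 = -4 - 15 = -19$)
$- x{\left(p{\left(9,2 \right)} \right)} = \left(-1\right) \left(-19\right) = 19$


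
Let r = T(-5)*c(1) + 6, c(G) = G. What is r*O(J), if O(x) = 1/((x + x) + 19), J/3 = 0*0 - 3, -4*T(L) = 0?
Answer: 6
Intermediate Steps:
T(L) = 0 (T(L) = -1/4*0 = 0)
J = -9 (J = 3*(0*0 - 3) = 3*(0 - 3) = 3*(-3) = -9)
O(x) = 1/(19 + 2*x) (O(x) = 1/(2*x + 19) = 1/(19 + 2*x))
r = 6 (r = 0*1 + 6 = 0 + 6 = 6)
r*O(J) = 6/(19 + 2*(-9)) = 6/(19 - 18) = 6/1 = 6*1 = 6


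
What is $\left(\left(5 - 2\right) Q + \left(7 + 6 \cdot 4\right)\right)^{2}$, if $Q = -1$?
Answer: $784$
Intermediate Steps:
$\left(\left(5 - 2\right) Q + \left(7 + 6 \cdot 4\right)\right)^{2} = \left(\left(5 - 2\right) \left(-1\right) + \left(7 + 6 \cdot 4\right)\right)^{2} = \left(3 \left(-1\right) + \left(7 + 24\right)\right)^{2} = \left(-3 + 31\right)^{2} = 28^{2} = 784$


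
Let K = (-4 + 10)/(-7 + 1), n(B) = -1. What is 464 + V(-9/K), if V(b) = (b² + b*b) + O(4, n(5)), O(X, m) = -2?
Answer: 624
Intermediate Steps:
K = -1 (K = 6/(-6) = 6*(-⅙) = -1)
V(b) = -2 + 2*b² (V(b) = (b² + b*b) - 2 = (b² + b²) - 2 = 2*b² - 2 = -2 + 2*b²)
464 + V(-9/K) = 464 + (-2 + 2*(-9/(-1))²) = 464 + (-2 + 2*(-9*(-1))²) = 464 + (-2 + 2*9²) = 464 + (-2 + 2*81) = 464 + (-2 + 162) = 464 + 160 = 624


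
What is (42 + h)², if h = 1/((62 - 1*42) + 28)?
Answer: 4068289/2304 ≈ 1765.8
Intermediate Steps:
h = 1/48 (h = 1/((62 - 42) + 28) = 1/(20 + 28) = 1/48 ≈ 0.020833)
(42 + h)² = (42 + 1/48)² = (2017/48)² = 4068289/2304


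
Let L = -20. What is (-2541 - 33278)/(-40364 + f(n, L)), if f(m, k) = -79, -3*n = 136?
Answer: 2107/2379 ≈ 0.88567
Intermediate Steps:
n = -136/3 (n = -1/3*136 = -136/3 ≈ -45.333)
(-2541 - 33278)/(-40364 + f(n, L)) = (-2541 - 33278)/(-40364 - 79) = -35819/(-40443) = -35819*(-1/40443) = 2107/2379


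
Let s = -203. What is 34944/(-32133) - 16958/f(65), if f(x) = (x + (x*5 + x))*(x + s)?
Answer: -274870391/336271845 ≈ -0.81741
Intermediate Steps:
f(x) = 7*x*(-203 + x) (f(x) = (x + (x*5 + x))*(x - 203) = (x + (5*x + x))*(-203 + x) = (x + 6*x)*(-203 + x) = (7*x)*(-203 + x) = 7*x*(-203 + x))
34944/(-32133) - 16958/f(65) = 34944/(-32133) - 16958*1/(455*(-203 + 65)) = 34944*(-1/32133) - 16958/(7*65*(-138)) = -11648/10711 - 16958/(-62790) = -11648/10711 - 16958*(-1/62790) = -11648/10711 + 8479/31395 = -274870391/336271845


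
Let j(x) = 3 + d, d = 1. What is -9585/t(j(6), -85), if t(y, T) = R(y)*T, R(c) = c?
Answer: 1917/68 ≈ 28.191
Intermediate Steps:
j(x) = 4 (j(x) = 3 + 1 = 4)
t(y, T) = T*y (t(y, T) = y*T = T*y)
-9585/t(j(6), -85) = -9585/((-85*4)) = -9585/(-340) = -9585*(-1/340) = 1917/68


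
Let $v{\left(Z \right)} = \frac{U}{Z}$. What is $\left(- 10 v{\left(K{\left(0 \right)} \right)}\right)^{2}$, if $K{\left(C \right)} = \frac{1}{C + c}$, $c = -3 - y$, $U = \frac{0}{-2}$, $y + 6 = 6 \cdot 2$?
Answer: $0$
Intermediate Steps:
$y = 6$ ($y = -6 + 6 \cdot 2 = -6 + 12 = 6$)
$U = 0$ ($U = 0 \left(- \frac{1}{2}\right) = 0$)
$c = -9$ ($c = -3 - 6 = -9$)
$K{\left(C \right)} = \frac{1}{-9 + C}$ ($K{\left(C \right)} = \frac{1}{C - 9} = \frac{1}{-9 + C}$)
$v{\left(Z \right)} = 0$ ($v{\left(Z \right)} = \frac{0}{Z} = 0$)
$\left(- 10 v{\left(K{\left(0 \right)} \right)}\right)^{2} = \left(\left(-10\right) 0\right)^{2} = 0^{2} = 0$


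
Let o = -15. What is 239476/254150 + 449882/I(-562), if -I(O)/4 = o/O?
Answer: -69845289587/16575 ≈ -4.2139e+6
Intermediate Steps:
I(O) = 60/O (I(O) = -(-60)/O = 60/O)
239476/254150 + 449882/I(-562) = 239476/254150 + 449882/((60/(-562))) = 239476*(1/254150) + 449882/((60*(-1/562))) = 5206/5525 + 449882/(-30/281) = 5206/5525 + 449882*(-281/30) = 5206/5525 - 63208421/15 = -69845289587/16575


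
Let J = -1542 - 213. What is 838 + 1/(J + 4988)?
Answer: 2709255/3233 ≈ 838.00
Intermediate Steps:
J = -1755
838 + 1/(J + 4988) = 838 + 1/(-1755 + 4988) = 838 + 1/3233 = 2709255/3233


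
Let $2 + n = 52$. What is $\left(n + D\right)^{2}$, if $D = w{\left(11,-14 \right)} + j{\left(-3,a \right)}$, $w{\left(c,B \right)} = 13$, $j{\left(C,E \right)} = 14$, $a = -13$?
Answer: $5929$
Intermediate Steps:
$n = 50$ ($n = -2 + 52 = 50$)
$D = 27$ ($D = 13 + 14 = 27$)
$\left(n + D\right)^{2} = \left(50 + 27\right)^{2} = 77^{2} = 5929$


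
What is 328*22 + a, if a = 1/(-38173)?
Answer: 275456367/38173 ≈ 7216.0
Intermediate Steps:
a = -1/38173 ≈ -2.6197e-5
328*22 + a = 328*22 - 1/38173 = 7216 - 1/38173 = 275456367/38173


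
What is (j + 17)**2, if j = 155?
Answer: 29584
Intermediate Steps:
(j + 17)**2 = (155 + 17)**2 = 172**2 = 29584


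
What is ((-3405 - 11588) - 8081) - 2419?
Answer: -25493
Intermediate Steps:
((-3405 - 11588) - 8081) - 2419 = (-14993 - 8081) - 2419 = -23074 - 2419 = -25493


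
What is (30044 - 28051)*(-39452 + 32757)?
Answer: -13343135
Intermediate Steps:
(30044 - 28051)*(-39452 + 32757) = 1993*(-6695) = -13343135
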